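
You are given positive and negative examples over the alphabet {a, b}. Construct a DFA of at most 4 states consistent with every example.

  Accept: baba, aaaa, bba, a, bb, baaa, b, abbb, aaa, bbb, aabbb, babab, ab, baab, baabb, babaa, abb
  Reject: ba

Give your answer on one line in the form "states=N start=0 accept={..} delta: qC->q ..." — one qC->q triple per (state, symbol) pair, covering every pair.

Fold the examples into a partial DFA from state 0: repeatedly fix the first undefined (state, symbol) met by the shortest-then-alphabetical prefix, trying targets in increasing order and rejecting any under which an Accept and a Reject string meet in one state with the same remainder; add a state when all current targets are rejected. Accepting states are where Accept strings end.
a: 0a undefined. 0a->0: ok.
b: 0b undefined. 0b->0: no, baba/ba meet in 0. Open state 1: 0b->1.
ba: 1a undefined. 1a->0: no, baba/ba meet in 0. 1a->1: no, baaa/ba meet in 1. Open state 2: 1a->2.
bb: 1b undefined. 1b->0: ok.
baa: 2a undefined. 2a->0: ok.
bab: 2b undefined. 2b->0: ok.
All examples now run through 3 states with every (state, symbol) defined. Accept strings end in {0,1}, Reject strings end in {2}; accept={0,1}.

states=3 start=0 accept={0,1} delta: 0a->0 0b->1 1a->2 1b->0 2a->0 2b->0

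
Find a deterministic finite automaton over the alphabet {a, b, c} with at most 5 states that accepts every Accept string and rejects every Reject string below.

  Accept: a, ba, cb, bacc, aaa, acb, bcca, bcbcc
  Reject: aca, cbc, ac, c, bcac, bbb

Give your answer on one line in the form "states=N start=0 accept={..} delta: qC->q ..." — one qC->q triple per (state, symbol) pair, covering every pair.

Fold the examples into a partial DFA from state 0: repeatedly fix the first undefined (state, symbol) met by the shortest-then-alphabetical prefix, trying targets in increasing order and rejecting any under which an Accept and a Reject string meet in one state with the same remainder; add a state when all current targets are rejected. Accepting states are where Accept strings end.
a: 0a undefined. 0a->0: ok.
b: 0b undefined. 0b->0: no, a/bbb meet in 0. Open state 1: 0b->1.
c: 0c undefined. 0c->0: no, a/aca meet in 0. 0c->1: no, ba/aca meet in 1 with "a" left. Open state 2: 0c->2.
ba: 1a undefined. 1a->0: ok.
bb: 1b undefined. 1b->0: ok.
bc: 1c undefined. 1c->0: no, bcca/aca meet in 2 with "a" left. 1c->1: ok.
cb: 2b undefined. 2b->0: ok.
aca: 2a undefined. 2a->0: no, a/aca meet in 0. 2a->1: ok.
bacc: 2c undefined. 2c->0: ok.
All examples now run through 3 states with every (state, symbol) defined. Accept strings end in {0}, Reject strings end in {1,2}; accept={0}.

states=3 start=0 accept={0} delta: 0a->0 0b->1 0c->2 1a->0 1b->0 1c->1 2a->1 2b->0 2c->0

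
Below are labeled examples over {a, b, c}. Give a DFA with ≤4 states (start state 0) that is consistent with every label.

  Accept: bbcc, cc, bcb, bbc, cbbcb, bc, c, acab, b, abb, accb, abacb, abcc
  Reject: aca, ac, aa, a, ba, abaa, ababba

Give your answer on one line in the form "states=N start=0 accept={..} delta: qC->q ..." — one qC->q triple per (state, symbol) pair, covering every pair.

states=2 start=0 accept={0} delta: 0a->1 0b->0 0c->0 1a->1 1b->0 1c->1

Grow the machine one transition at a time. Run the examples from 0; the earliest place one falls off (shortest prefix, ties alphabetical) gets sent to the lowest-numbered state that keeps every Accept/Reject pair distinguishable — a pair clashes when both reach the same state with identical unread suffix — and to a fresh state only if none does.
a: 0a undefined. 0a->0: no, c/ac meet in 0 with "c" left. Open state 1: 0a->1.
b: 0b undefined. 0b->0: ok.
c: 0c undefined. 0c->0: ok.
aa: 1a undefined. 1a->0: no, bbcc/aa meet in 0. 1a->1: ok.
ab: 1b undefined. 1b->0: ok.
ac: 1c undefined. 1c->0: no, bbcc/ac meet in 0. 1c->1: ok.
All examples now run through 2 states with every (state, symbol) defined. Accept strings end in {0}, Reject strings end in {1}; accept={0}.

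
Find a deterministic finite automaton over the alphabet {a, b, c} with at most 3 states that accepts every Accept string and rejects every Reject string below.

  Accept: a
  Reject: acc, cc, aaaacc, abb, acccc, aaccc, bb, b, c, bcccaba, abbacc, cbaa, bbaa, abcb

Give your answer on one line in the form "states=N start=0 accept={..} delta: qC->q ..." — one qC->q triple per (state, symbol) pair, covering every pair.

Fold the examples into a partial DFA from state 0: repeatedly fix the first undefined (state, symbol) met by the shortest-then-alphabetical prefix, trying targets in increasing order and rejecting any under which an Accept and a Reject string meet in one state with the same remainder; add a state when all current targets are rejected. Accepting states are where Accept strings end.
a: 0a undefined. 0a->0: ok.
b: 0b undefined. 0b->0: no, a/abb meet in 0. Open state 1: 0b->1.
c: 0c undefined. 0c->0: no, a/acc meet in 0. 0c->1: ok.
bb: 1b undefined. 1b->0: no, a/abb meet in 0. 1b->1: ok.
bc: 1c undefined. 1c->0: no, a/acc meet in 0. 1c->1: ok.
bba: 1a undefined. 1a->0: no, a/bcccaba meet in 0. 1a->1: ok.
All examples now run through 2 states with every (state, symbol) defined. Accept strings end in {0}, Reject strings end in {1}; accept={0}.

states=2 start=0 accept={0} delta: 0a->0 0b->1 0c->1 1a->1 1b->1 1c->1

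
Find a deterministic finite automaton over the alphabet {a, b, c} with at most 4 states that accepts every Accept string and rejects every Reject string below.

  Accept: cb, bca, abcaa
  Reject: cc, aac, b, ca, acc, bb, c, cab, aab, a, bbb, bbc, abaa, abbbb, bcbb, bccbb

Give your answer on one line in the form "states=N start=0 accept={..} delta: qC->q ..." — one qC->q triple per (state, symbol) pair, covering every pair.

Fold the examples into a partial DFA from state 0: repeatedly fix the first undefined (state, symbol) met by the shortest-then-alphabetical prefix, trying targets in increasing order and rejecting any under which an Accept and a Reject string meet in one state with the same remainder; add a state when all current targets are rejected. Accepting states are where Accept strings end.
a: 0a undefined. 0a->0: ok.
b: 0b undefined. 0b->0: no, bca/ca meet in 0 with "ca" left. Open state 1: 0b->1.
c: 0c undefined. 0c->0: no, cb/b meet in 1. 0c->1: no, cb/bb meet in 1 with "b" left. Open state 2: 0c->2.
bb: 1b undefined. 1b->0: ok.
bc: 1c undefined. 1c->0: no, bca/bb meet in 0. 1c->1: no, abcaa/abaa meet in 1 with "aa" left. 1c->2: no, bca/ca meet in 2 with "a" left. Open state 3: 1c->3.
ca: 2a undefined. 2a->0: ok.
cb: 2b undefined. 2b->0: no, cb/ca meet in 0. 2b->1: no, cb/b meet in 1. 2b->2: no, cb/aac meet in 2. 2b->3: ok.
cc: 2c undefined. 2c->0: ok.
aba: 1a undefined. 1a->0: ok.
bca: 3a undefined. 3a->0: no, bca/cc meet in 0. 3a->1: no, bca/b meet in 1. 3a->2: no, bca/aac meet in 2. 3a->3: ok.
bcb: 3b undefined. 3b->0: ok.
bcc: 3c undefined. 3c->0: ok.
All examples now run through 4 states with every (state, symbol) defined. Accept strings end in {3}, Reject strings end in {0,1,2}; accept={3}.

states=4 start=0 accept={3} delta: 0a->0 0b->1 0c->2 1a->0 1b->0 1c->3 2a->0 2b->3 2c->0 3a->3 3b->0 3c->0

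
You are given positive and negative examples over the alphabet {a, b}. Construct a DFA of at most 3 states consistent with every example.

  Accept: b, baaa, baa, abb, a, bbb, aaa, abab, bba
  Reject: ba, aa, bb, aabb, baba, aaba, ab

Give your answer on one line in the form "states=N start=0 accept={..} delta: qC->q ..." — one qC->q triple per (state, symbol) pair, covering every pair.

Grow the machine one transition at a time. Run the examples from 0; the earliest place one falls off (shortest prefix, ties alphabetical) gets sent to the lowest-numbered state that keeps every Accept/Reject pair distinguishable — a pair clashes when both reach the same state with identical unread suffix — and to a fresh state only if none does.
a: 0a undefined. 0a->0: no, b/ab meet in 0 with "b" left. Open state 1: 0a->1.
b: 0b undefined. 0b->0: no, b/bb meet in 0. 0b->1: ok.
aa: 1a undefined. 1a->0: no, baaa/ba meet in 0. 1a->1: no, b/ba meet in 1. Open state 2: 1a->2.
ab: 1b undefined. 1b->0: no, abab/bb meet in 0. 1b->1: no, b/bb meet in 1. 1b->2: ok.
aaa: 2a undefined. 2a->0: ok.
aab: 2b undefined. 2b->0: no, b/aabb meet in 1. 2b->1: ok.
All examples now run through 3 states with every (state, symbol) defined. Accept strings end in {0,1}, Reject strings end in {2}; accept={0,1}.

states=3 start=0 accept={0,1} delta: 0a->1 0b->1 1a->2 1b->2 2a->0 2b->1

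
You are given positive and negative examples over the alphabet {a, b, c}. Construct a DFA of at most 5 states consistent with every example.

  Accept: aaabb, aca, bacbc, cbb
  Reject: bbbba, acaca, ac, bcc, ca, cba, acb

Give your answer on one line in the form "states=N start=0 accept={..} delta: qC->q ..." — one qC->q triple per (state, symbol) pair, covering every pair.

Fold the examples into a partial DFA from state 0: repeatedly fix the first undefined (state, symbol) met by the shortest-then-alphabetical prefix, trying targets in increasing order and rejecting any under which an Accept and a Reject string meet in one state with the same remainder; add a state when all current targets are rejected. Accepting states are where Accept strings end.
a: 0a undefined. 0a->0: no, aca/ca meet in 0 with "ca" left. Open state 1: 0a->1.
b: 0b undefined. 0b->0: ok.
c: 0c undefined. 0c->0: no, cbb/bcc meet in 0. 0c->1: ok.
aa: 1a undefined. 1a->0: ok.
ac: 1c undefined. 1c->0: no, aca/bbbba meet in 1. 1c->1: no, aca/acaca meet in 0. Open state 2: 1c->2.
cb: 1b undefined. 1b->0: no, aaabb/ca meet in 0. 1b->1: no, aaabb/bbbba meet in 1. 1b->2: no, aaabb/acb meet in 2 with "b" left. Open state 3: 1b->3.
aca: 2a undefined. 2a->0: no, aca/acaca meet in 0. 2a->1: no, aca/bbbba meet in 1. 2a->2: no, aca/ac meet in 2. 2a->3: ok.
acb: 2b undefined. 2b->0: no, bacbc/bbbba meet in 1. 2b->1: no, bacbc/ac meet in 2. 2b->2: ok.
cba: 3a undefined. 3a->0: ok.
cbb: 3b undefined. 3b->0: no, aaabb/ca meet in 0. 3b->1: no, aaabb/bbbba meet in 1. 3b->2: no, aaabb/ac meet in 2. 3b->3: ok.
acac: 3c undefined. 3c->0: ok.
bacbc: 2c undefined. 2c->0: no, bacbc/ca meet in 0. 2c->1: no, bacbc/bbbba meet in 1. 2c->2: no, bacbc/ac meet in 2. 2c->3: ok.
All examples now run through 4 states with every (state, symbol) defined. Accept strings end in {3}, Reject strings end in {0,1,2}; accept={3}.

states=4 start=0 accept={3} delta: 0a->1 0b->0 0c->1 1a->0 1b->3 1c->2 2a->3 2b->2 2c->3 3a->0 3b->3 3c->0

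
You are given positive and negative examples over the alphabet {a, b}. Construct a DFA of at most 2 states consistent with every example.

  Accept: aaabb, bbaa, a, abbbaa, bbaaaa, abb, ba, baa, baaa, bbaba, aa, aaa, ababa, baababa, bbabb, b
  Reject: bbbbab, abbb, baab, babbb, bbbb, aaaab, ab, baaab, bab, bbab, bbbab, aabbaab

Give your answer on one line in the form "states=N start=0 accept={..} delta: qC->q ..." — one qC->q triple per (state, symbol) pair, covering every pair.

State merging on the prefix tree: take the shortest (then alphabetical) example prefix whose next move is undefined and point that move at state 0, else 1, else 2, ...; a target is out if some Accept/Reject pair would then sit in one state with the same input left (inseparable). If every existing state is out, open a new one.
a: 0a undefined. 0a->0: no, b/aaaab meet in 0 with "b" left. Open state 1: 0a->1.
b: 0b undefined. 0b->0: no, b/bbbb meet in 0. 0b->1: ok.
aa: 1a undefined. 1a->0: no, aaabb/babbb meet in 1 with "bb" left. 1a->1: ok.
ab: 1b undefined. 1b->0: ok.
All examples now run through 2 states with every (state, symbol) defined. Accept strings end in {1}, Reject strings end in {0}; accept={1}.

states=2 start=0 accept={1} delta: 0a->1 0b->1 1a->1 1b->0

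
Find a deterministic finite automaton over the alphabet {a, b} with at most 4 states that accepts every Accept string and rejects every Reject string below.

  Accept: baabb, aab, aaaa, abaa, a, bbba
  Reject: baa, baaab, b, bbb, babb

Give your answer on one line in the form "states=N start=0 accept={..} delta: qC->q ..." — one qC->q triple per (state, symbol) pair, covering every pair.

State merging on the prefix tree: take the shortest (then alphabetical) example prefix whose next move is undefined and point that move at state 0, else 1, else 2, ...; a target is out if some Accept/Reject pair would then sit in one state with the same input left (inseparable). If every existing state is out, open a new one.
a: 0a undefined. 0a->0: no, aab/b meet in 0 with "b" left. Open state 1: 0a->1.
b: 0b undefined. 0b->0: ok.
aa: 1a undefined. 1a->0: no, baabb/baa meet in 0. 1a->1: no, baabb/babb meet in 1 with "bb" left. Open state 2: 1a->2.
ab: 1b undefined. 1b->0: no, abaa/baa meet in 2. 1b->1: no, a/babb meet in 1. 1b->2: no, aab/babb meet in 2 with "b" left. Open state 3: 1b->3.
aaa: 2a undefined. 2a->0: ok.
aab: 2b undefined. 2b->0: no, baabb/baaab meet in 0. 2b->1: ok.
aba: 3a undefined. 3a->0: ok.
babb: 3b undefined. 3b->0: ok.
All examples now run through 4 states with every (state, symbol) defined. Accept strings end in {1,3}, Reject strings end in {0,2}; accept={1,3}.

states=4 start=0 accept={1,3} delta: 0a->1 0b->0 1a->2 1b->3 2a->0 2b->1 3a->0 3b->0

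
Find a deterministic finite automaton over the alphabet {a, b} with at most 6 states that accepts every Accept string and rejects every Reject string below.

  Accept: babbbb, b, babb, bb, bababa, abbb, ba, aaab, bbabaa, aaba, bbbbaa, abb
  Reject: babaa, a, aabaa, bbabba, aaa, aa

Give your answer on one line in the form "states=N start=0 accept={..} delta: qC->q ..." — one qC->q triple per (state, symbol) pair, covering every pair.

State merging on the prefix tree: take the shortest (then alphabetical) example prefix whose next move is undefined and point that move at state 0, else 1, else 2, ...; a target is out if some Accept/Reject pair would then sit in one state with the same input left (inseparable). If every existing state is out, open a new one.
a: 0a undefined. 0a->0: ok.
b: 0b undefined. 0b->0: no, babbbb/babaa meet in 0. Open state 1: 0b->1.
ba: 1a undefined. 1a->0: no, bababa/babaa meet in 0. 1a->1: no, b/aabaa meet in 1. Open state 2: 1a->2.
bb: 1b undefined. 1b->0: no, bb/a meet in 0. 1b->1: no, bbabaa/babaa meet in 2 with "baa" left. 1b->2: ok.
bab: 2b undefined. 2b->0: no, babbbb/babaa meet in 0. 2b->1: ok.
bba: 2a undefined. 2a->0: no, bbabaa/babaa meet in 0. 2a->1: no, babbbb/bbabba meet in 2. 2a->2: no, babbbb/babaa meet in 2. Open state 3: 2a->3.
bbab: 3b undefined. 3b->0: no, babbbb/bbabba meet in 2. 3b->1: no, bbabaa/babaa meet in 3. 3b->2: no, babbbb/bbabba meet in 2. 3b->3: no, bbbbaa/bbabba meet in 3 with "a" left. Open state 4: 3b->4.
bbaba: 4a undefined. 4a->0: no, bbabaa/a meet in 0. 4a->1: ok.
bbabb: 4b undefined. 4b->0: ok.
bbbbaa: 3a undefined. 3a->0: no, bbbbaa/a meet in 0. 3a->1: ok.
All examples now run through 5 states with every (state, symbol) defined. Accept strings end in {1,2}, Reject strings end in {0,3}; accept={1,2}.

states=5 start=0 accept={1,2} delta: 0a->0 0b->1 1a->2 1b->2 2a->3 2b->1 3a->1 3b->4 4a->1 4b->0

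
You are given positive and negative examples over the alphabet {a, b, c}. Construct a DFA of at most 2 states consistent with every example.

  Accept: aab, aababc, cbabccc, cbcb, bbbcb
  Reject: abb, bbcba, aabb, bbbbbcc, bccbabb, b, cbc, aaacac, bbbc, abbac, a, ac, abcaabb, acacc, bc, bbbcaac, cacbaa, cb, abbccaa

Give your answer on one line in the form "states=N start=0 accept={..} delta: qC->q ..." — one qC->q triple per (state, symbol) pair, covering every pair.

Fold the examples into a partial DFA from state 0: repeatedly fix the first undefined (state, symbol) met by the shortest-then-alphabetical prefix, trying targets in increasing order and rejecting any under which an Accept and a Reject string meet in one state with the same remainder; add a state when all current targets are rejected. Accepting states are where Accept strings end.
a: 0a undefined. 0a->0: no, aab/b meet in 0 with "b" left. Open state 1: 0a->1.
b: 0b undefined. 0b->0: no, bbbcb/cb meet in 0 with "cb" left. 0b->1: ok.
c: 0c undefined. 0c->0: ok.
aa: 1a undefined. 1a->0: no, aab/b meet in 1. 1a->1: ok.
ab: 1b undefined. 1b->0: ok.
ac: 1c undefined. 1c->0: no, aab/bbbbbcc meet in 0. 1c->1: ok.
All examples now run through 2 states with every (state, symbol) defined. Accept strings end in {0}, Reject strings end in {1}; accept={0}.

states=2 start=0 accept={0} delta: 0a->1 0b->1 0c->0 1a->1 1b->0 1c->1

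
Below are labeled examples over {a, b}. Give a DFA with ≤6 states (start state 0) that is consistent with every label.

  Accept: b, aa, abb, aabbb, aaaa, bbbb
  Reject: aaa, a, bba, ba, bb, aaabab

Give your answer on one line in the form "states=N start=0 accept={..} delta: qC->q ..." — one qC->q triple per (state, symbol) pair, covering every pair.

State merging on the prefix tree: take the shortest (then alphabetical) example prefix whose next move is undefined and point that move at state 0, else 1, else 2, ...; a target is out if some Accept/Reject pair would then sit in one state with the same input left (inseparable). If every existing state is out, open a new one.
a: 0a undefined. 0a->0: no, aa/aaa meet in 0. Open state 1: 0a->1.
b: 0b undefined. 0b->0: no, b/bb meet in 0. 0b->1: no, b/a meet in 1. Open state 2: 0b->2.
aa: 1a undefined. 1a->0: ok.
ab: 1b undefined. 1b->0: no, aa/aaabab meet in 0. 1b->1: no, b/aaabab meet in 2. 1b->2: no, abb/bb meet in 2 with "b" left. Open state 3: 1b->3.
ba: 2a undefined. 2a->0: no, aa/ba meet in 0. 2a->1: ok.
bb: 2b undefined. 2b->0: no, aa/bb meet in 0. 2b->1: no, aa/bba meet in 0. 2b->2: no, b/bb meet in 2. 2b->3: ok.
abb: 3b undefined. 3b->0: ok.
bba: 3a undefined. 3a->0: no, b/aaabab meet in 2. 3a->1: ok.
All examples now run through 4 states with every (state, symbol) defined. Accept strings end in {0,2}, Reject strings end in {1,3}; accept={0,2}.

states=4 start=0 accept={0,2} delta: 0a->1 0b->2 1a->0 1b->3 2a->1 2b->3 3a->1 3b->0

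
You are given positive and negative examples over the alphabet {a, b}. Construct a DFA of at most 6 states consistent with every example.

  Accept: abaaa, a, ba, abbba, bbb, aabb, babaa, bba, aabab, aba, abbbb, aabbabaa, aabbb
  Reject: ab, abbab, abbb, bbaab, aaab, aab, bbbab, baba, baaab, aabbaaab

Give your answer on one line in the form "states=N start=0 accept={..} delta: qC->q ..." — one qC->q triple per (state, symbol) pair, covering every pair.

State merging on the prefix tree: take the shortest (then alphabetical) example prefix whose next move is undefined and point that move at state 0, else 1, else 2, ...; a target is out if some Accept/Reject pair would then sit in one state with the same input left (inseparable). If every existing state is out, open a new one.
a: 0a undefined. 0a->0: no, bbb/abbb meet in 0 with "bbb" left. Open state 1: 0a->1.
b: 0b undefined. 0b->0: no, aba/baba meet in 1 with "ba" left. 0b->1: ok.
aa: 1a undefined. 1a->0: no, a/aab meet in 1. 1a->1: no, bba/baba meet in 1 with "ba" left. Open state 2: 1a->2.
ab: 1b undefined. 1b->0: ok.
aaa: 2a undefined. 2a->0: no, abaaa/ab meet in 0. 2a->1: ok.
aab: 2b undefined. 2b->0: no, abaaa/baba meet in 1. 2b->1: no, abaaa/abbab meet in 1. 2b->2: no, abaaa/baba meet in 1. Open state 3: 2b->3.
aaba: 3a undefined. 3a->0: ok.
aabb: 3b undefined. 3b->0: no, aabb/ab meet in 0. 3b->1: no, aabbb/ab meet in 0. 3b->2: no, aabbb/abbab meet in 3. 3b->3: no, aabb/abbab meet in 3. Open state 4: 3b->4.
aabba: 4a undefined. 4a->0: ok.
aabbb: 4b undefined. 4b->0: no, aabbb/ab meet in 0. 4b->1: ok.
All examples now run through 5 states with every (state, symbol) defined. Accept strings end in {1,2,4}, Reject strings end in {0,3}; accept={1,2,4}.

states=5 start=0 accept={1,2,4} delta: 0a->1 0b->1 1a->2 1b->0 2a->1 2b->3 3a->0 3b->4 4a->0 4b->1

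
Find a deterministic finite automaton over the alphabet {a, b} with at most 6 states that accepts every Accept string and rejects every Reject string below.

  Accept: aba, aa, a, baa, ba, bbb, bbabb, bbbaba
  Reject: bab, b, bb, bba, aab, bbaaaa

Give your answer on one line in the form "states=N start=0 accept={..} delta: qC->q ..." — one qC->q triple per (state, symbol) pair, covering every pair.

Grow the machine one transition at a time. Run the examples from 0; the earliest place one falls off (shortest prefix, ties alphabetical) gets sent to the lowest-numbered state that keeps every Accept/Reject pair distinguishable — a pair clashes when both reach the same state with identical unread suffix — and to a fresh state only if none does.
a: 0a undefined. 0a->0: ok.
b: 0b undefined. 0b->0: no, aba/bab meet in 0. Open state 1: 0b->1.
ba: 1a undefined. 1a->0: ok.
bb: 1b undefined. 1b->0: no, aba/bb meet in 0. 1b->1: no, aba/bba meet in 0. Open state 2: 1b->2.
bba: 2a undefined. 2a->0: no, aba/bba meet in 0. 2a->1: no, aba/bbaaaa meet in 0. 2a->2: ok.
bbb: 2b undefined. 2b->0: no, bbabb/bab meet in 1. 2b->1: no, bbb/bab meet in 1. 2b->2: no, bbb/bb meet in 2. Open state 3: 2b->3.
bbba: 3a undefined. 3a->0: ok.
bbabb: 3b undefined. 3b->0: ok.
All examples now run through 4 states with every (state, symbol) defined. Accept strings end in {0,3}, Reject strings end in {1,2}; accept={0,3}.

states=4 start=0 accept={0,3} delta: 0a->0 0b->1 1a->0 1b->2 2a->2 2b->3 3a->0 3b->0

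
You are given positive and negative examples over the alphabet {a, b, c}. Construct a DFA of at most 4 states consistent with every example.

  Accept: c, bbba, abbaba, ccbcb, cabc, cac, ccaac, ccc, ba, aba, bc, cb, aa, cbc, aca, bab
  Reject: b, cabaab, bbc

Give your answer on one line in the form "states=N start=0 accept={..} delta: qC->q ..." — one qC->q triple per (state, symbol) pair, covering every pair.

states=3 start=0 accept={0,2} delta: 0a->0 0b->1 0c->2 1a->2 1b->2 1c->0 2a->0 2b->0 2c->1

State merging on the prefix tree: take the shortest (then alphabetical) example prefix whose next move is undefined and point that move at state 0, else 1, else 2, ...; a target is out if some Accept/Reject pair would then sit in one state with the same input left (inseparable). If every existing state is out, open a new one.
a: 0a undefined. 0a->0: ok.
b: 0b undefined. 0b->0: no, c/bbc meet in 0 with "c" left. Open state 1: 0b->1.
c: 0c undefined. 0c->0: no, cb/b meet in 1. 0c->1: no, c/b meet in 1. Open state 2: 0c->2.
ba: 1a undefined. 1a->0: no, bab/b meet in 1. 1a->1: no, ba/b meet in 1. 1a->2: ok.
bb: 1b undefined. 1b->0: no, c/bbc meet in 2. 1b->1: no, bc/bbc meet in 1 with "c" left. 1b->2: ok.
bc: 1c undefined. 1c->0: ok.
ca: 2a undefined. 2a->0: ok.
cb: 2b undefined. 2b->0: ok.
cc: 2c undefined. 2c->0: no, bbba/bbc meet in 0. 2c->1: ok.
All examples now run through 3 states with every (state, symbol) defined. Accept strings end in {0,2}, Reject strings end in {1}; accept={0,2}.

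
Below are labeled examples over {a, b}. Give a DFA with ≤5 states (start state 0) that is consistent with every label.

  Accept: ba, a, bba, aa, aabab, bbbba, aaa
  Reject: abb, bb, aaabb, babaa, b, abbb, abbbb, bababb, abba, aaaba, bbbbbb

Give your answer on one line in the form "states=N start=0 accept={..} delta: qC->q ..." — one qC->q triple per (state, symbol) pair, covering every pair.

State merging on the prefix tree: take the shortest (then alphabetical) example prefix whose next move is undefined and point that move at state 0, else 1, else 2, ...; a target is out if some Accept/Reject pair would then sit in one state with the same input left (inseparable). If every existing state is out, open a new one.
a: 0a undefined. 0a->0: no, ba/aaaba meet in 0 with "ba" left. Open state 1: 0a->1.
b: 0b undefined. 0b->0: ok.
aa: 1a undefined. 1a->0: no, aa/bb meet in 0. 1a->1: ok.
ab: 1b undefined. 1b->0: no, ba/babaa meet in 1. 1b->1: no, ba/abb meet in 1. Open state 2: 1b->2.
abb: 2b undefined. 2b->0: no, ba/abba meet in 1. 2b->1: no, ba/abb meet in 1. 2b->2: ok.
aaba: 2a undefined. 2a->0: no, ba/babaa meet in 1. 2a->1: no, ba/babaa meet in 1. 2a->2: no, aabab/abb meet in 2. Open state 3: 2a->3.
aabab: 3b undefined. 3b->0: no, aabab/bb meet in 0. 3b->1: ok.
babaa: 3a undefined. 3a->0: ok.
All examples now run through 4 states with every (state, symbol) defined. Accept strings end in {1}, Reject strings end in {0,2,3}; accept={1}.

states=4 start=0 accept={1} delta: 0a->1 0b->0 1a->1 1b->2 2a->3 2b->2 3a->0 3b->1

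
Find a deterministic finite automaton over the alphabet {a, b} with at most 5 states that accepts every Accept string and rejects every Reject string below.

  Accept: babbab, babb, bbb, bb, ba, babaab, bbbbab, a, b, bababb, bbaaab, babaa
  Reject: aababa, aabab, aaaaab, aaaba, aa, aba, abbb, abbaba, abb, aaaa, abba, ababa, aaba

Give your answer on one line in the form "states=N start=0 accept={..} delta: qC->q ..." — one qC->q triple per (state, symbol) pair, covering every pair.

states=4 start=0 accept={1,2} delta: 0a->1 0b->2 1a->3 1b->3 2a->2 2b->2 3a->3 3b->3

State merging on the prefix tree: take the shortest (then alphabetical) example prefix whose next move is undefined and point that move at state 0, else 1, else 2, ...; a target is out if some Accept/Reject pair would then sit in one state with the same input left (inseparable). If every existing state is out, open a new one.
a: 0a undefined. 0a->0: no, bbb/abbb meet in 0 with "bbb" left. Open state 1: 0a->1.
b: 0b undefined. 0b->0: no, babb/abb meet in 1 with "bb" left. 0b->1: no, bbb/abb meet in 1 with "bb" left. Open state 2: 0b->2.
aa: 1a undefined. 1a->0: no, ba/aaba meet in 2 with "a" left. 1a->1: no, a/aa meet in 1. 1a->2: no, b/aa meet in 2. Open state 3: 1a->3.
ab: 1b undefined. 1b->0: no, bb/abbb meet in 2 with "b" left. 1b->1: no, a/abbb meet in 1. 1b->2: no, bbb/abbb meet in 2 with "bb" left. 1b->3: ok.
ba: 2a undefined. 2a->0: no, babaab/aa meet in 3. 2a->1: no, babbab/aabab meet in 3 with "bab" left. 2a->2: ok.
bb: 2b undefined. 2b->0: no, babaab/abb meet in 3 with "b" left. 2b->1: no, babb/aa meet in 3. 2b->2: ok.
aaa: 3a undefined. 3a->0: no, babbab/aaaba meet in 2. 3a->1: no, a/aaaba meet in 1. 3a->2: no, babbab/aaaaab meet in 2. 3a->3: ok.
aab: 3b undefined. 3b->0: no, babbab/abbb meet in 2. 3b->1: no, a/aabab meet in 1. 3b->2: no, babbab/aababa meet in 2. 3b->3: ok.
All examples now run through 4 states with every (state, symbol) defined. Accept strings end in {1,2}, Reject strings end in {3}; accept={1,2}.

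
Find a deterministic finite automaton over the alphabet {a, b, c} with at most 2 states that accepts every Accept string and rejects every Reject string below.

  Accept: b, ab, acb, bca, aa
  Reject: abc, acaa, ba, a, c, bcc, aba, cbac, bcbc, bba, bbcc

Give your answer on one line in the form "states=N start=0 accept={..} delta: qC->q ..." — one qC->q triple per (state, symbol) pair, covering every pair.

State merging on the prefix tree: take the shortest (then alphabetical) example prefix whose next move is undefined and point that move at state 0, else 1, else 2, ...; a target is out if some Accept/Reject pair would then sit in one state with the same input left (inseparable). If every existing state is out, open a new one.
a: 0a undefined. 0a->0: no, aa/a meet in 0. Open state 1: 0a->1.
b: 0b undefined. 0b->0: ok.
c: 0c undefined. 0c->0: no, b/c meet in 0. 0c->1: ok.
aa: 1a undefined. 1a->0: ok.
ab: 1b undefined. 1b->0: ok.
ac: 1c undefined. 1c->0: no, b/acaa meet in 0. 1c->1: ok.
All examples now run through 2 states with every (state, symbol) defined. Accept strings end in {0}, Reject strings end in {1}; accept={0}.

states=2 start=0 accept={0} delta: 0a->1 0b->0 0c->1 1a->0 1b->0 1c->1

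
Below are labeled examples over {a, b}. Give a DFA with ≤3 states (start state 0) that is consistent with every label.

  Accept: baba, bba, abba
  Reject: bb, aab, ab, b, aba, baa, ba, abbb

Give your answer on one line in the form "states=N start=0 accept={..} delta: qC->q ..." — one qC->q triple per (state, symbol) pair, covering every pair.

State merging on the prefix tree: take the shortest (then alphabetical) example prefix whose next move is undefined and point that move at state 0, else 1, else 2, ...; a target is out if some Accept/Reject pair would then sit in one state with the same input left (inseparable). If every existing state is out, open a new one.
a: 0a undefined. 0a->0: ok.
b: 0b undefined. 0b->0: no, baba/bb meet in 0. Open state 1: 0b->1.
ba: 1a undefined. 1a->0: no, baba/aba meet in 0. 1a->1: ok.
bb: 1b undefined. 1b->0: no, baba/bb meet in 0. 1b->1: no, baba/bb meet in 1. Open state 2: 1b->2.
bba: 2a undefined. 2a->0: ok.
abbb: 2b undefined. 2b->0: no, baba/abbb meet in 0. 2b->1: ok.
All examples now run through 3 states with every (state, symbol) defined. Accept strings end in {0}, Reject strings end in {1,2}; accept={0}.

states=3 start=0 accept={0} delta: 0a->0 0b->1 1a->1 1b->2 2a->0 2b->1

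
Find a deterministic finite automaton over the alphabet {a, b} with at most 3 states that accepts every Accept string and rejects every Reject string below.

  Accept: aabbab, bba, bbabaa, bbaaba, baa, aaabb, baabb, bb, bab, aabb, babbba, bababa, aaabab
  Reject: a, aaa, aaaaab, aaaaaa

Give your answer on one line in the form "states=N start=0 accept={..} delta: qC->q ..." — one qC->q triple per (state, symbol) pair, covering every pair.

Grow the machine one transition at a time. Run the examples from 0; the earliest place one falls off (shortest prefix, ties alphabetical) gets sent to the lowest-numbered state that keeps every Accept/Reject pair distinguishable — a pair clashes when both reach the same state with identical unread suffix — and to a fresh state only if none does.
a: 0a undefined. 0a->0: ok.
b: 0b undefined. 0b->0: no, aabbab/a meet in 0. Open state 1: 0b->1.
ba: 1a undefined. 1a->0: no, baa/a meet in 0. 1a->1: no, baa/aaaaab meet in 1. Open state 2: 1a->2.
bb: 1b undefined. 1b->0: no, aabbab/aaaaab meet in 1. 1b->1: no, aaabb/aaaaab meet in 1. 1b->2: ok.
baa: 2a undefined. 2a->0: no, aabbab/aaaaab meet in 1. 2a->1: no, bba/aaaaab meet in 1. 2a->2: ok.
bab: 2b undefined. 2b->0: no, aabbab/a meet in 0. 2b->1: no, aabbab/aaaaab meet in 1. 2b->2: ok.
All examples now run through 3 states with every (state, symbol) defined. Accept strings end in {2}, Reject strings end in {0,1}; accept={2}.

states=3 start=0 accept={2} delta: 0a->0 0b->1 1a->2 1b->2 2a->2 2b->2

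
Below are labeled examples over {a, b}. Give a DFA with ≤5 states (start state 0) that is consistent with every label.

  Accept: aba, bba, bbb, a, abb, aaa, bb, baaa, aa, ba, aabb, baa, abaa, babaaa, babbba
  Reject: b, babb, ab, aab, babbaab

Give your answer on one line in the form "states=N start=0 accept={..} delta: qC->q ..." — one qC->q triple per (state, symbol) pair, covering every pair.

Fold the examples into a partial DFA from state 0: repeatedly fix the first undefined (state, symbol) met by the shortest-then-alphabetical prefix, trying targets in increasing order and rejecting any under which an Accept and a Reject string meet in one state with the same remainder; add a state when all current targets are rejected. Accepting states are where Accept strings end.
a: 0a undefined. 0a->0: ok.
b: 0b undefined. 0b->0: no, aba/b meet in 0. Open state 1: 0b->1.
ba: 1a undefined. 1a->0: no, abb/babb meet in 1 with "b" left. 1a->1: no, aba/b meet in 1. Open state 2: 1a->2.
bb: 1b undefined. 1b->0: no, bbb/b meet in 1. 1b->1: no, bbb/b meet in 1. 1b->2: ok.
baa: 2a undefined. 2a->0: ok.
bab: 2b undefined. 2b->0: ok.
All examples now run through 3 states with every (state, symbol) defined. Accept strings end in {0,2}, Reject strings end in {1}; accept={0,2}.

states=3 start=0 accept={0,2} delta: 0a->0 0b->1 1a->2 1b->2 2a->0 2b->0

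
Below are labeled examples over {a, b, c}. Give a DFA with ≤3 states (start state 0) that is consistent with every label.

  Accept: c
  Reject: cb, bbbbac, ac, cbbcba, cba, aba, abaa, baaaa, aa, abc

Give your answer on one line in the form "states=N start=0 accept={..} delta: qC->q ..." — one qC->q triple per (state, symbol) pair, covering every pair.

states=3 start=0 accept={1} delta: 0a->1 0b->0 0c->1 1a->0 1b->2 1c->0 2a->2 2b->0 2c->0

Fold the examples into a partial DFA from state 0: repeatedly fix the first undefined (state, symbol) met by the shortest-then-alphabetical prefix, trying targets in increasing order and rejecting any under which an Accept and a Reject string meet in one state with the same remainder; add a state when all current targets are rejected. Accepting states are where Accept strings end.
a: 0a undefined. 0a->0: no, c/ac meet in 0 with "c" left. Open state 1: 0a->1.
b: 0b undefined. 0b->0: ok.
c: 0c undefined. 0c->0: no, c/cb meet in 0. 0c->1: ok.
aa: 1a undefined. 1a->0: ok.
ab: 1b undefined. 1b->0: no, c/cbbcba meet in 1. 1b->1: no, c/cb meet in 1. Open state 2: 1b->2.
ac: 1c undefined. 1c->0: ok.
aba: 2a undefined. 2a->0: no, c/abaa meet in 1. 2a->1: no, c/cba meet in 1. 2a->2: ok.
abc: 2c undefined. 2c->0: ok.
cbb: 2b undefined. 2b->0: ok.
All examples now run through 3 states with every (state, symbol) defined. Accept strings end in {1}, Reject strings end in {0,2}; accept={1}.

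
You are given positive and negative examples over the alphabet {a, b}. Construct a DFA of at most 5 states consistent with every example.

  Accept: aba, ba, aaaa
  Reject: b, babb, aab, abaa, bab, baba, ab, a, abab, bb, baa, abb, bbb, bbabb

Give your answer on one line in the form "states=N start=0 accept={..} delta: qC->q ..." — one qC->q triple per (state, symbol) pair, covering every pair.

State merging on the prefix tree: take the shortest (then alphabetical) example prefix whose next move is undefined and point that move at state 0, else 1, else 2, ...; a target is out if some Accept/Reject pair would then sit in one state with the same input left (inseparable). If every existing state is out, open a new one.
a: 0a undefined. 0a->0: no, aaaa/a meet in 0. Open state 1: 0a->1.
b: 0b undefined. 0b->0: no, aba/baba meet in 1 with "ba" left. 0b->1: ok.
aa: 1a undefined. 1a->0: no, ba/baba meet in 0. 1a->1: no, aba/baba meet in 1 with "ba" left. Open state 2: 1a->2.
ab: 1b undefined. 1b->0: no, aba/b meet in 1. 1b->1: ok.
aaa: 2a undefined. 2a->0: no, aaaa/b meet in 1. 2a->1: ok.
aab: 2b undefined. 2b->0: ok.
All examples now run through 3 states with every (state, symbol) defined. Accept strings end in {2}, Reject strings end in {0,1}; accept={2}.

states=3 start=0 accept={2} delta: 0a->1 0b->1 1a->2 1b->1 2a->1 2b->0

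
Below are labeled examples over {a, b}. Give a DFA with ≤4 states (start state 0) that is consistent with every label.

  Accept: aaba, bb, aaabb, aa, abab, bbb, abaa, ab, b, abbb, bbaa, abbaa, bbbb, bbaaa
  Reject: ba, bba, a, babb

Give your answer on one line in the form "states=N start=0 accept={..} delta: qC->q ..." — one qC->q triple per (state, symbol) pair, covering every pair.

State merging on the prefix tree: take the shortest (then alphabetical) example prefix whose next move is undefined and point that move at state 0, else 1, else 2, ...; a target is out if some Accept/Reject pair would then sit in one state with the same input left (inseparable). If every existing state is out, open a new one.
a: 0a undefined. 0a->0: no, aaba/ba meet in 0 with "ba" left. Open state 1: 0a->1.
b: 0b undefined. 0b->0: ok.
aa: 1a undefined. 1a->0: no, aaba/ba meet in 1. 1a->1: no, aaabb/babb meet in 1 with "bb" left. Open state 2: 1a->2.
ab: 1b undefined. 1b->0: no, bb/babb meet in 0. 1b->1: no, ab/ba meet in 1. 1b->2: ok.
aaa: 2a undefined. 2a->0: no, abaa/ba meet in 1. 2a->1: no, aaabb/babb meet in 2 with "b" left. 2a->2: no, abab/babb meet in 2 with "b" left. Open state 3: 2a->3.
aab: 2b undefined. 2b->0: no, aaba/ba meet in 1. 2b->1: ok.
aaab: 3b undefined. 3b->0: ok.
abaa: 3a undefined. 3a->0: ok.
All examples now run through 4 states with every (state, symbol) defined. Accept strings end in {0,2,3}, Reject strings end in {1}; accept={0,2,3}.

states=4 start=0 accept={0,2,3} delta: 0a->1 0b->0 1a->2 1b->2 2a->3 2b->1 3a->0 3b->0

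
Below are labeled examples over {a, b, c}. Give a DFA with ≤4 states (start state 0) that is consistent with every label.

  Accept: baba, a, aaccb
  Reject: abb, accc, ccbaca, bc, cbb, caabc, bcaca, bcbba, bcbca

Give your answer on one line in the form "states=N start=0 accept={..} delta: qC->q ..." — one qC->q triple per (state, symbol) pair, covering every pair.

State merging on the prefix tree: take the shortest (then alphabetical) example prefix whose next move is undefined and point that move at state 0, else 1, else 2, ...; a target is out if some Accept/Reject pair would then sit in one state with the same input left (inseparable). If every existing state is out, open a new one.
a: 0a undefined. 0a->0: ok.
b: 0b undefined. 0b->0: no, baba/abb meet in 0. Open state 1: 0b->1.
c: 0c undefined. 0c->0: no, a/accc meet in 0. 0c->1: ok.
ba: 1a undefined. 1a->0: ok.
bc: 1c undefined. 1c->0: no, baba/ccbaca meet in 0. 1c->1: no, baba/bcaca meet in 0. Open state 2: 1c->2.
cb: 1b undefined. 1b->0: no, baba/abb meet in 0. 1b->1: ok.
bca: 2a undefined. 2a->0: no, baba/bcaca meet in 0. 2a->1: ok.
bcb: 2b undefined. 2b->0: no, baba/ccbaca meet in 0. 2b->1: no, baba/ccbaca meet in 0. 2b->2: no, aaccb/bc meet in 2. Open state 3: 2b->3.
accc: 2c undefined. 2c->0: no, baba/accc meet in 0. 2c->1: ok.
bcbb: 3b undefined. 3b->0: no, baba/bcbba meet in 0. 3b->1: no, baba/bcbba meet in 0. 3b->2: ok.
bcbc: 3c undefined. 3c->0: no, baba/bcbca meet in 0. 3c->1: no, baba/bcbca meet in 0. 3c->2: ok.
ccba: 3a undefined. 3a->0: no, baba/ccbaca meet in 0. 3a->1: ok.
All examples now run through 4 states with every (state, symbol) defined. Accept strings end in {0,3}, Reject strings end in {1,2}; accept={0,3}.

states=4 start=0 accept={0,3} delta: 0a->0 0b->1 0c->1 1a->0 1b->1 1c->2 2a->1 2b->3 2c->1 3a->1 3b->2 3c->2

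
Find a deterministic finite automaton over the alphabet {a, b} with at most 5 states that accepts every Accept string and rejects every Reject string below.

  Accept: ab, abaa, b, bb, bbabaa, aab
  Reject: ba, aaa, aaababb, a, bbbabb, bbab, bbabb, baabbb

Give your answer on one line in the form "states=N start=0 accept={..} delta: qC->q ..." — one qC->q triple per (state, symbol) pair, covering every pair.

Fold the examples into a partial DFA from state 0: repeatedly fix the first undefined (state, symbol) met by the shortest-then-alphabetical prefix, trying targets in increasing order and rejecting any under which an Accept and a Reject string meet in one state with the same remainder; add a state when all current targets are rejected. Accepting states are where Accept strings end.
a: 0a undefined. 0a->0: ok.
b: 0b undefined. 0b->0: no, ab/ba meet in 0. Open state 1: 0b->1.
ba: 1a undefined. 1a->0: no, abaa/ba meet in 0. 1a->1: no, ab/ba meet in 1. Open state 2: 1a->2.
bb: 1b undefined. 1b->0: no, ab/bbab meet in 1. 1b->1: ok.
baa: 2a undefined. 2a->0: no, ab/baabbb meet in 1. 2a->1: no, ab/baabbb meet in 1. 2a->2: no, abaa/ba meet in 2. Open state 3: 2a->3.
baab: 3b undefined. 3b->0: no, ab/baabbb meet in 1. 3b->1: no, ab/baabbb meet in 1. 3b->2: ok.
bbab: 2b undefined. 2b->0: no, ab/aaababb meet in 1. 2b->1: no, ab/aaababb meet in 1. 2b->2: ok.
bbabaa: 3a undefined. 3a->0: no, bbabaa/aaa meet in 0. 3a->1: ok.
All examples now run through 4 states with every (state, symbol) defined. Accept strings end in {1,3}, Reject strings end in {0,2}; accept={1,3}.

states=4 start=0 accept={1,3} delta: 0a->0 0b->1 1a->2 1b->1 2a->3 2b->2 3a->1 3b->2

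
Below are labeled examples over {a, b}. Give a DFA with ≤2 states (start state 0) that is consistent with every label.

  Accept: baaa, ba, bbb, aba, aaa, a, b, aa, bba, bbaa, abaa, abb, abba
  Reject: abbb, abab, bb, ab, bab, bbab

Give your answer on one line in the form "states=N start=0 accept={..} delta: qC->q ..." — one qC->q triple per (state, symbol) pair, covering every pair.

states=2 start=0 accept={1} delta: 0a->1 0b->1 1a->1 1b->0

Fold the examples into a partial DFA from state 0: repeatedly fix the first undefined (state, symbol) met by the shortest-then-alphabetical prefix, trying targets in increasing order and rejecting any under which an Accept and a Reject string meet in one state with the same remainder; add a state when all current targets are rejected. Accepting states are where Accept strings end.
a: 0a undefined. 0a->0: no, bbb/abbb meet in 0 with "bbb" left. Open state 1: 0a->1.
b: 0b undefined. 0b->0: no, bbb/bb meet in 0. 0b->1: ok.
aa: 1a undefined. 1a->0: no, aaa/bab meet in 1. 1a->1: ok.
ab: 1b undefined. 1b->0: ok.
All examples now run through 2 states with every (state, symbol) defined. Accept strings end in {1}, Reject strings end in {0}; accept={1}.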